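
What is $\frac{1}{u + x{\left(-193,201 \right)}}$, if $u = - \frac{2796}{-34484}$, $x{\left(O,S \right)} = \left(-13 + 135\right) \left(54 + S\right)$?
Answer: $\frac{37}{1151073} \approx 3.2144 \cdot 10^{-5}$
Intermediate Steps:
$x{\left(O,S \right)} = 6588 + 122 S$ ($x{\left(O,S \right)} = 122 \left(54 + S\right) = 6588 + 122 S$)
$u = \frac{3}{37}$ ($u = \left(-2796\right) \left(- \frac{1}{34484}\right) = \frac{3}{37} \approx 0.081081$)
$\frac{1}{u + x{\left(-193,201 \right)}} = \frac{1}{\frac{3}{37} + \left(6588 + 122 \cdot 201\right)} = \frac{1}{\frac{3}{37} + \left(6588 + 24522\right)} = \frac{1}{\frac{3}{37} + 31110} = \frac{1}{\frac{1151073}{37}} = \frac{37}{1151073}$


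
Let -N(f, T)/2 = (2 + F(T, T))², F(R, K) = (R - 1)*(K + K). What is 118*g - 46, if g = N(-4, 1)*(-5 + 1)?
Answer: 3730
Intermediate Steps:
F(R, K) = 2*K*(-1 + R) (F(R, K) = (-1 + R)*(2*K) = 2*K*(-1 + R))
N(f, T) = -2*(2 + 2*T*(-1 + T))²
g = 32 (g = (-8*(1 + 1*(-1 + 1))²)*(-5 + 1) = -8*(1 + 1*0)²*(-4) = -8*(1 + 0)²*(-4) = -8*1²*(-4) = -8*1*(-4) = -8*(-4) = 32)
118*g - 46 = 118*32 - 46 = 3776 - 46 = 3730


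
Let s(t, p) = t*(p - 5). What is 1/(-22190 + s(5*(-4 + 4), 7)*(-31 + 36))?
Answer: -1/22190 ≈ -4.5065e-5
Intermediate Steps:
s(t, p) = t*(-5 + p)
1/(-22190 + s(5*(-4 + 4), 7)*(-31 + 36)) = 1/(-22190 + ((5*(-4 + 4))*(-5 + 7))*(-31 + 36)) = 1/(-22190 + ((5*0)*2)*5) = 1/(-22190 + (0*2)*5) = 1/(-22190 + 0*5) = 1/(-22190 + 0) = 1/(-22190) = -1/22190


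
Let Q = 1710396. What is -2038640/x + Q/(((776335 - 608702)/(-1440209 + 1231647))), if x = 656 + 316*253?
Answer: -7188422912068132/3377972583 ≈ -2.1280e+6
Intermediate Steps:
x = 80604 (x = 656 + 79948 = 80604)
-2038640/x + Q/(((776335 - 608702)/(-1440209 + 1231647))) = -2038640/80604 + 1710396/(((776335 - 608702)/(-1440209 + 1231647))) = -2038640*1/80604 + 1710396/((167633/(-208562))) = -509660/20151 + 1710396/((167633*(-1/208562))) = -509660/20151 + 1710396/(-167633/208562) = -509660/20151 + 1710396*(-208562/167633) = -509660/20151 - 356723610552/167633 = -7188422912068132/3377972583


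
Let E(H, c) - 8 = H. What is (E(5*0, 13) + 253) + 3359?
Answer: 3620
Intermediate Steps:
E(H, c) = 8 + H
(E(5*0, 13) + 253) + 3359 = ((8 + 5*0) + 253) + 3359 = ((8 + 0) + 253) + 3359 = (8 + 253) + 3359 = 261 + 3359 = 3620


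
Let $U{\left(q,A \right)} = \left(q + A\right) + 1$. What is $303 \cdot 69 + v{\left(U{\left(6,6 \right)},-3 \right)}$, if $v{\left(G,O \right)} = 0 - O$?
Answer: $20910$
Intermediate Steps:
$U{\left(q,A \right)} = 1 + A + q$ ($U{\left(q,A \right)} = \left(A + q\right) + 1 = 1 + A + q$)
$v{\left(G,O \right)} = - O$
$303 \cdot 69 + v{\left(U{\left(6,6 \right)},-3 \right)} = 303 \cdot 69 - -3 = 20907 + 3 = 20910$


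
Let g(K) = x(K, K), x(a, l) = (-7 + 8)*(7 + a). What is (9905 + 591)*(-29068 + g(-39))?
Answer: -305433600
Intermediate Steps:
x(a, l) = 7 + a (x(a, l) = 1*(7 + a) = 7 + a)
g(K) = 7 + K
(9905 + 591)*(-29068 + g(-39)) = (9905 + 591)*(-29068 + (7 - 39)) = 10496*(-29068 - 32) = 10496*(-29100) = -305433600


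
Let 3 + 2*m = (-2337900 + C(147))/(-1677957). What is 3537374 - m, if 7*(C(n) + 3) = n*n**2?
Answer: 3957042026531/1118638 ≈ 3.5374e+6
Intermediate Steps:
C(n) = -3 + n**3/7 (C(n) = -3 + (n*n**2)/7 = -3 + n**3/7)
m = -1049919/1118638 (m = -3/2 + ((-2337900 + (-3 + (1/7)*147**3))/(-1677957))/2 = -3/2 + ((-2337900 + (-3 + (1/7)*3176523))*(-1/1677957))/2 = -3/2 + ((-2337900 + (-3 + 453789))*(-1/1677957))/2 = -3/2 + ((-2337900 + 453786)*(-1/1677957))/2 = -3/2 + (-1884114*(-1/1677957))/2 = -3/2 + (1/2)*(628038/559319) = -3/2 + 314019/559319 = -1049919/1118638 ≈ -0.93857)
3537374 - m = 3537374 - 1*(-1049919/1118638) = 3537374 + 1049919/1118638 = 3957042026531/1118638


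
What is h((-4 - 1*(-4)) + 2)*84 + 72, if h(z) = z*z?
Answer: 408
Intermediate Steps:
h(z) = z**2
h((-4 - 1*(-4)) + 2)*84 + 72 = ((-4 - 1*(-4)) + 2)**2*84 + 72 = ((-4 + 4) + 2)**2*84 + 72 = (0 + 2)**2*84 + 72 = 2**2*84 + 72 = 4*84 + 72 = 336 + 72 = 408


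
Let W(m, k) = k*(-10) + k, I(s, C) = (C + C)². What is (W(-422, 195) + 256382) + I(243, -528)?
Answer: 1369763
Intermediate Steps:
I(s, C) = 4*C² (I(s, C) = (2*C)² = 4*C²)
W(m, k) = -9*k (W(m, k) = -10*k + k = -9*k)
(W(-422, 195) + 256382) + I(243, -528) = (-9*195 + 256382) + 4*(-528)² = (-1755 + 256382) + 4*278784 = 254627 + 1115136 = 1369763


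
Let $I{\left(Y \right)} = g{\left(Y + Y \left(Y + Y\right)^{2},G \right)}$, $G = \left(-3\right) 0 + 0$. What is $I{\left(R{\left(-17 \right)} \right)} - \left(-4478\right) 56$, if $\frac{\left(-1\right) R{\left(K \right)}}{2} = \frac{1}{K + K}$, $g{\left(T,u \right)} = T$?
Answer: $\frac{1232023477}{4913} \approx 2.5077 \cdot 10^{5}$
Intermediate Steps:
$G = 0$ ($G = 0 + 0 = 0$)
$R{\left(K \right)} = - \frac{1}{K}$ ($R{\left(K \right)} = - \frac{2}{K + K} = - \frac{2}{2 K} = - 2 \frac{1}{2 K} = - \frac{1}{K}$)
$I{\left(Y \right)} = Y + 4 Y^{3}$ ($I{\left(Y \right)} = Y + Y \left(Y + Y\right)^{2} = Y + Y \left(2 Y\right)^{2} = Y + Y 4 Y^{2} = Y + 4 Y^{3}$)
$I{\left(R{\left(-17 \right)} \right)} - \left(-4478\right) 56 = \left(- \frac{1}{-17} + 4 \left(- \frac{1}{-17}\right)^{3}\right) - \left(-4478\right) 56 = \left(\left(-1\right) \left(- \frac{1}{17}\right) + 4 \left(\left(-1\right) \left(- \frac{1}{17}\right)\right)^{3}\right) - -250768 = \left(\frac{1}{17} + \frac{4}{4913}\right) + 250768 = \frac{293}{4913} + 250768 = \frac{1232023477}{4913}$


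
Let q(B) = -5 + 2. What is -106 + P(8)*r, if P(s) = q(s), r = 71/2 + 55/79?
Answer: -33905/158 ≈ -214.59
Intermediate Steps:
q(B) = -3
r = 5719/158 (r = 71*(1/2) + 55*(1/79) = 71/2 + 55/79 = 5719/158 ≈ 36.196)
P(s) = -3
-106 + P(8)*r = -106 - 3*5719/158 = -106 - 17157/158 = -33905/158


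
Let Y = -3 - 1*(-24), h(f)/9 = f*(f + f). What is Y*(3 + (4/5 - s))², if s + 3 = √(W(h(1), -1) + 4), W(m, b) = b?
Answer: 25851/25 - 1428*√3/5 ≈ 539.37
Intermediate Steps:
h(f) = 18*f² (h(f) = 9*(f*(f + f)) = 9*(f*(2*f)) = 9*(2*f²) = 18*f²)
s = -3 + √3 (s = -3 + √(-1 + 4) = -3 + √3 ≈ -1.2680)
Y = 21 (Y = -3 + 24 = 21)
Y*(3 + (4/5 - s))² = 21*(3 + (4/5 - (-3 + √3)))² = 21*(3 + (4*(⅕) + (3 - √3)))² = 21*(3 + (⅘ + (3 - √3)))² = 21*(3 + (19/5 - √3))² = 21*(34/5 - √3)²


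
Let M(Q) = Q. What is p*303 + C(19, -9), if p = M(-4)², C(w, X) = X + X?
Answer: 4830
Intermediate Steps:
C(w, X) = 2*X
p = 16 (p = (-4)² = 16)
p*303 + C(19, -9) = 16*303 + 2*(-9) = 4848 - 18 = 4830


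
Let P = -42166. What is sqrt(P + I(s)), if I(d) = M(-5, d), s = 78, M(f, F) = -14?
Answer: 2*I*sqrt(10545) ≈ 205.38*I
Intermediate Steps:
I(d) = -14
sqrt(P + I(s)) = sqrt(-42166 - 14) = sqrt(-42180) = 2*I*sqrt(10545)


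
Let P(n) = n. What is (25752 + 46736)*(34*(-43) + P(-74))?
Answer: -111341568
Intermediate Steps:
(25752 + 46736)*(34*(-43) + P(-74)) = (25752 + 46736)*(34*(-43) - 74) = 72488*(-1462 - 74) = 72488*(-1536) = -111341568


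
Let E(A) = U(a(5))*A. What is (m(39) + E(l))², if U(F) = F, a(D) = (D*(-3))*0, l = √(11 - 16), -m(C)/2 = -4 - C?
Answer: 7396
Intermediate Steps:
m(C) = 8 + 2*C (m(C) = -2*(-4 - C) = 8 + 2*C)
l = I*√5 (l = √(-5) = I*√5 ≈ 2.2361*I)
a(D) = 0 (a(D) = -3*D*0 = 0)
E(A) = 0 (E(A) = 0*A = 0)
(m(39) + E(l))² = ((8 + 2*39) + 0)² = ((8 + 78) + 0)² = (86 + 0)² = 86² = 7396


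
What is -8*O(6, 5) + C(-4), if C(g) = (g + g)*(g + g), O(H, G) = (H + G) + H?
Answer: -72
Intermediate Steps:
O(H, G) = G + 2*H (O(H, G) = (G + H) + H = G + 2*H)
C(g) = 4*g² (C(g) = (2*g)*(2*g) = 4*g²)
-8*O(6, 5) + C(-4) = -8*(5 + 2*6) + 4*(-4)² = -8*(5 + 12) + 4*16 = -8*17 + 64 = -136 + 64 = -72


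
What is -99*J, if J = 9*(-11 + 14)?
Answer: -2673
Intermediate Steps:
J = 27 (J = 9*3 = 27)
-99*J = -99*27 = -2673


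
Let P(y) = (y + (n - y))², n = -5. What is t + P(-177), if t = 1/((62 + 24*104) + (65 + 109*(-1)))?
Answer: 62851/2514 ≈ 25.000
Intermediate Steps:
t = 1/2514 (t = 1/((62 + 2496) + (65 - 109)) = 1/(2558 - 44) = 1/2514 ≈ 0.00039777)
P(y) = 25 (P(y) = (y + (-5 - y))² = (-5)² = 25)
t + P(-177) = 1/2514 + 25 = 62851/2514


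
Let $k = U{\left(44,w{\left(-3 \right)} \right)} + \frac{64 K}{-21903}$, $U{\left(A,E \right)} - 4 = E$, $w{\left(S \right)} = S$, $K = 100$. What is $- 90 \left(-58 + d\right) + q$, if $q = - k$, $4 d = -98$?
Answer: $\frac{162614272}{21903} \approx 7424.3$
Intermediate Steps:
$U{\left(A,E \right)} = 4 + E$
$d = - \frac{49}{2}$ ($d = \frac{1}{4} \left(-98\right) = - \frac{49}{2} \approx -24.5$)
$k = \frac{15503}{21903}$ ($k = \left(4 - 3\right) + \frac{64 \cdot 100}{-21903} = 1 + 6400 \left(- \frac{1}{21903}\right) = 1 - \frac{6400}{21903} = \frac{15503}{21903} \approx 0.7078$)
$q = - \frac{15503}{21903}$ ($q = \left(-1\right) \frac{15503}{21903} = - \frac{15503}{21903} \approx -0.7078$)
$- 90 \left(-58 + d\right) + q = - 90 \left(-58 - \frac{49}{2}\right) - \frac{15503}{21903} = \left(-90\right) \left(- \frac{165}{2}\right) - \frac{15503}{21903} = 7425 - \frac{15503}{21903} = \frac{162614272}{21903}$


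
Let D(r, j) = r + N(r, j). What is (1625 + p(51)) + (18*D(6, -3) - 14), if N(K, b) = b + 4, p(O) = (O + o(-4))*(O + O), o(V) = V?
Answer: 6531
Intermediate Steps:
p(O) = 2*O*(-4 + O) (p(O) = (O - 4)*(O + O) = (-4 + O)*(2*O) = 2*O*(-4 + O))
N(K, b) = 4 + b
D(r, j) = 4 + j + r (D(r, j) = r + (4 + j) = 4 + j + r)
(1625 + p(51)) + (18*D(6, -3) - 14) = (1625 + 2*51*(-4 + 51)) + (18*(4 - 3 + 6) - 14) = (1625 + 2*51*47) + (18*7 - 14) = (1625 + 4794) + (126 - 14) = 6419 + 112 = 6531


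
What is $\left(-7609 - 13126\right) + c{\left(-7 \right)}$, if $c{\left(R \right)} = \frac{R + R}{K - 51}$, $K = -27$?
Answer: $- \frac{808658}{39} \approx -20735.0$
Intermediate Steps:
$c{\left(R \right)} = - \frac{R}{39}$ ($c{\left(R \right)} = \frac{R + R}{-27 - 51} = \frac{2 R}{-78} = 2 R \left(- \frac{1}{78}\right) = - \frac{R}{39}$)
$\left(-7609 - 13126\right) + c{\left(-7 \right)} = \left(-7609 - 13126\right) - - \frac{7}{39} = -20735 + \frac{7}{39} = - \frac{808658}{39}$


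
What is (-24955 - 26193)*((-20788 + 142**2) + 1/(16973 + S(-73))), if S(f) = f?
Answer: 134846574413/4225 ≈ 3.1916e+7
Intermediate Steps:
(-24955 - 26193)*((-20788 + 142**2) + 1/(16973 + S(-73))) = (-24955 - 26193)*((-20788 + 142**2) + 1/(16973 - 73)) = -51148*((-20788 + 20164) + 1/16900) = -51148*(-624 + 1/16900) = -51148*(-10545599/16900) = 134846574413/4225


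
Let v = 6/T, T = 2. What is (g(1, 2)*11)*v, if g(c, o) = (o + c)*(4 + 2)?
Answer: 594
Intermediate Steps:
v = 3 (v = 6/2 = 6*(1/2) = 3)
g(c, o) = 6*c + 6*o (g(c, o) = (c + o)*6 = 6*c + 6*o)
(g(1, 2)*11)*v = ((6*1 + 6*2)*11)*3 = ((6 + 12)*11)*3 = (18*11)*3 = 198*3 = 594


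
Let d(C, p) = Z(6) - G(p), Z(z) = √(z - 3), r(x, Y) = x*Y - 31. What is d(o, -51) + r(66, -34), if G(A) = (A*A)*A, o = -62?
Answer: 130376 + √3 ≈ 1.3038e+5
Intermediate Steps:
r(x, Y) = -31 + Y*x (r(x, Y) = Y*x - 31 = -31 + Y*x)
Z(z) = √(-3 + z)
G(A) = A³ (G(A) = A²*A = A³)
d(C, p) = √3 - p³ (d(C, p) = √(-3 + 6) - p³ = √3 - p³)
d(o, -51) + r(66, -34) = (√3 - 1*(-51)³) + (-31 - 34*66) = (√3 - 1*(-132651)) + (-31 - 2244) = (√3 + 132651) - 2275 = (132651 + √3) - 2275 = 130376 + √3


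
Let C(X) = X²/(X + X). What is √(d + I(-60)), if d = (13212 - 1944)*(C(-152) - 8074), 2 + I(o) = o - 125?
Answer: I*√91834387 ≈ 9583.0*I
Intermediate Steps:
C(X) = X/2 (C(X) = X²/((2*X)) = (1/(2*X))*X² = X/2)
I(o) = -127 + o (I(o) = -2 + (o - 125) = -2 + (-125 + o) = -127 + o)
d = -91834200 (d = (13212 - 1944)*((½)*(-152) - 8074) = 11268*(-76 - 8074) = 11268*(-8150) = -91834200)
√(d + I(-60)) = √(-91834200 + (-127 - 60)) = √(-91834200 - 187) = √(-91834387) = I*√91834387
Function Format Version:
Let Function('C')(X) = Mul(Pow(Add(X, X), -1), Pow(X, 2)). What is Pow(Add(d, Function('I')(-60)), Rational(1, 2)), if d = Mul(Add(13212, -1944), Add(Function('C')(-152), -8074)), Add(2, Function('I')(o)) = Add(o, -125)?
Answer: Mul(I, Pow(91834387, Rational(1, 2))) ≈ Mul(9583.0, I)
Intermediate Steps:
Function('C')(X) = Mul(Rational(1, 2), X) (Function('C')(X) = Mul(Pow(Mul(2, X), -1), Pow(X, 2)) = Mul(Mul(Rational(1, 2), Pow(X, -1)), Pow(X, 2)) = Mul(Rational(1, 2), X))
Function('I')(o) = Add(-127, o) (Function('I')(o) = Add(-2, Add(o, -125)) = Add(-2, Add(-125, o)) = Add(-127, o))
d = -91834200 (d = Mul(Add(13212, -1944), Add(Mul(Rational(1, 2), -152), -8074)) = Mul(11268, Add(-76, -8074)) = Mul(11268, -8150) = -91834200)
Pow(Add(d, Function('I')(-60)), Rational(1, 2)) = Pow(Add(-91834200, Add(-127, -60)), Rational(1, 2)) = Pow(Add(-91834200, -187), Rational(1, 2)) = Pow(-91834387, Rational(1, 2)) = Mul(I, Pow(91834387, Rational(1, 2)))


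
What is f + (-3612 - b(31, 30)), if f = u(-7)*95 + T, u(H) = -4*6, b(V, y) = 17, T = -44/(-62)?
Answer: -183157/31 ≈ -5908.3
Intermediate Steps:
T = 22/31 (T = -44*(-1/62) = 22/31 ≈ 0.70968)
u(H) = -24
f = -70658/31 (f = -24*95 + 22/31 = -2280 + 22/31 = -70658/31 ≈ -2279.3)
f + (-3612 - b(31, 30)) = -70658/31 + (-3612 - 1*17) = -70658/31 + (-3612 - 17) = -70658/31 - 3629 = -183157/31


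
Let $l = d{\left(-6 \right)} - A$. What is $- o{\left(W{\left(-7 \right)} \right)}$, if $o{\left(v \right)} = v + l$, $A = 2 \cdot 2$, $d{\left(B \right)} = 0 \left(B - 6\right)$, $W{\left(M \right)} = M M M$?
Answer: $347$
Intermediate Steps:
$W{\left(M \right)} = M^{3}$ ($W{\left(M \right)} = M^{2} M = M^{3}$)
$d{\left(B \right)} = 0$ ($d{\left(B \right)} = 0 \left(-6 + B\right) = 0$)
$A = 4$
$l = -4$ ($l = 0 - 4 = -4$)
$o{\left(v \right)} = -4 + v$ ($o{\left(v \right)} = v - 4 = -4 + v$)
$- o{\left(W{\left(-7 \right)} \right)} = - (-4 + \left(-7\right)^{3}) = - (-4 - 343) = \left(-1\right) \left(-347\right) = 347$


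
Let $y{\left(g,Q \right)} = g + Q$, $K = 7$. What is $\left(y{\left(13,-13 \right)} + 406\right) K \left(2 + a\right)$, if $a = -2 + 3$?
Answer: $8526$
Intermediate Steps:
$a = 1$
$y{\left(g,Q \right)} = Q + g$
$\left(y{\left(13,-13 \right)} + 406\right) K \left(2 + a\right) = \left(\left(-13 + 13\right) + 406\right) 7 \left(2 + 1\right) = \left(0 + 406\right) 7 \cdot 3 = 406 \cdot 21 = 8526$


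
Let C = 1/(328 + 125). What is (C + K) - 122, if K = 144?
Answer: 9967/453 ≈ 22.002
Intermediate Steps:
C = 1/453 ≈ 0.0022075
(C + K) - 122 = (1/453 + 144) - 122 = 65233/453 - 122 = 9967/453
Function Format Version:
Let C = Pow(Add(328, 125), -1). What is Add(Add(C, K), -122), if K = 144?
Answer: Rational(9967, 453) ≈ 22.002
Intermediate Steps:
C = Rational(1, 453) (C = Pow(453, -1) = Rational(1, 453) ≈ 0.0022075)
Add(Add(C, K), -122) = Add(Add(Rational(1, 453), 144), -122) = Add(Rational(65233, 453), -122) = Rational(9967, 453)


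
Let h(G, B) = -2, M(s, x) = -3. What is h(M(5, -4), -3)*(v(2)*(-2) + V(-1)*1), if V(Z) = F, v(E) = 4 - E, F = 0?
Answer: 8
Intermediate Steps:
V(Z) = 0
h(M(5, -4), -3)*(v(2)*(-2) + V(-1)*1) = -2*((4 - 1*2)*(-2) + 0*1) = -2*((4 - 2)*(-2) + 0) = -2*(2*(-2) + 0) = -2*(-4 + 0) = -2*(-4) = 8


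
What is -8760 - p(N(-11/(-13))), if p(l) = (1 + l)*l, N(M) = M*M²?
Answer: -42287542608/4826809 ≈ -8761.0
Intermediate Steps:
N(M) = M³
p(l) = l*(1 + l)
-8760 - p(N(-11/(-13))) = -8760 - (-11/(-13))³*(1 + (-11/(-13))³) = -8760 - (-11*(-1/13))³*(1 + (-11*(-1/13))³) = -8760 - (11/13)³*(1 + (11/13)³) = -8760 - 1331*(1 + 1331/2197)/2197 = -8760 - 1331*3528/(2197*2197) = -8760 - 1*4695768/4826809 = -8760 - 4695768/4826809 = -42287542608/4826809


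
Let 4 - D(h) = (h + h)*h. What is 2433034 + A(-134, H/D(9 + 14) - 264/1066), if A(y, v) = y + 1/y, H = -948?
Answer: 326008599/134 ≈ 2.4329e+6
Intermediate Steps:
D(h) = 4 - 2*h**2 (D(h) = 4 - (h + h)*h = 4 - 2*h*h = 4 - 2*h**2)
2433034 + A(-134, H/D(9 + 14) - 264/1066) = 2433034 + (-134 + 1/(-134)) = 2433034 + (-134 - 1/134) = 2433034 - 17957/134 = 326008599/134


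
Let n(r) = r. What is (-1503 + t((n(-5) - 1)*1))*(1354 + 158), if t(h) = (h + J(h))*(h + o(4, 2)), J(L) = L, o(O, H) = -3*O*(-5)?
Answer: -3252312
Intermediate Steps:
o(O, H) = 15*O
t(h) = 2*h*(60 + h) (t(h) = (h + h)*(h + 15*4) = (2*h)*(h + 60) = (2*h)*(60 + h) = 2*h*(60 + h))
(-1503 + t((n(-5) - 1)*1))*(1354 + 158) = (-1503 + 2*((-5 - 1)*1)*(60 + (-5 - 1)*1))*(1354 + 158) = (-1503 + 2*(-6*1)*(60 - 6*1))*1512 = (-1503 + 2*(-6)*(60 - 6))*1512 = (-1503 + 2*(-6)*54)*1512 = (-1503 - 648)*1512 = -2151*1512 = -3252312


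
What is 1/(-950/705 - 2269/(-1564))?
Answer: 220524/22769 ≈ 9.6853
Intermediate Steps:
1/(-950/705 - 2269/(-1564)) = 1/(-950*1/705 - 2269*(-1/1564)) = 1/(-190/141 + 2269/1564) = 1/(22769/220524) = 220524/22769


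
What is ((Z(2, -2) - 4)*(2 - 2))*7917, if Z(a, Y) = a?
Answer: 0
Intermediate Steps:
((Z(2, -2) - 4)*(2 - 2))*7917 = ((2 - 4)*(2 - 2))*7917 = -2*0*7917 = 0*7917 = 0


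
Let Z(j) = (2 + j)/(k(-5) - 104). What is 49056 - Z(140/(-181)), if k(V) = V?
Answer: 967826046/19729 ≈ 49056.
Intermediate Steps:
Z(j) = -2/109 - j/109 (Z(j) = (2 + j)/(-5 - 104) = (2 + j)/(-109) = (2 + j)*(-1/109) = -2/109 - j/109)
49056 - Z(140/(-181)) = 49056 - (-2/109 - 140/(109*(-181))) = 49056 - (-2/109 - 140*(-1)/(109*181)) = 49056 - (-2/109 - 1/109*(-140/181)) = 49056 - (-2/109 + 140/19729) = 49056 - 1*(-222/19729) = 49056 + 222/19729 = 967826046/19729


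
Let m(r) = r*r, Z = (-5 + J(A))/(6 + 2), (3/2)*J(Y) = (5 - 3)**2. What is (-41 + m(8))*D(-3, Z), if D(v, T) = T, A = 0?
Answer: -161/24 ≈ -6.7083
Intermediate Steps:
J(Y) = 8/3 (J(Y) = 2*(5 - 3)**2/3 = (2/3)*2**2 = (2/3)*4 = 8/3)
Z = -7/24 (Z = (-5 + 8/3)/(6 + 2) = -7/3/8 = -7/3*1/8 = -7/24 ≈ -0.29167)
m(r) = r**2
(-41 + m(8))*D(-3, Z) = (-41 + 8**2)*(-7/24) = (-41 + 64)*(-7/24) = 23*(-7/24) = -161/24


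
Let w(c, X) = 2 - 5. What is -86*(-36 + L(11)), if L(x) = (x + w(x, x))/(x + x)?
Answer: 33712/11 ≈ 3064.7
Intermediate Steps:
w(c, X) = -3
L(x) = (-3 + x)/(2*x) (L(x) = (x - 3)/(x + x) = (-3 + x)/((2*x)) = (-3 + x)*(1/(2*x)) = (-3 + x)/(2*x))
-86*(-36 + L(11)) = -86*(-36 + (1/2)*(-3 + 11)/11) = -86*(-36 + (1/2)*(1/11)*8) = -86*(-36 + 4/11) = -86*(-392/11) = 33712/11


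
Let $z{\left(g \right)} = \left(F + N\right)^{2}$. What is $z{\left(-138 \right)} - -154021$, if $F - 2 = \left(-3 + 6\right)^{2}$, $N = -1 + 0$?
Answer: $154121$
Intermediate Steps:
$N = -1$
$F = 11$ ($F = 2 + \left(-3 + 6\right)^{2} = 2 + 3^{2} = 2 + 9 = 11$)
$z{\left(g \right)} = 100$ ($z{\left(g \right)} = \left(11 - 1\right)^{2} = 10^{2} = 100$)
$z{\left(-138 \right)} - -154021 = 100 - -154021 = 100 + 154021 = 154121$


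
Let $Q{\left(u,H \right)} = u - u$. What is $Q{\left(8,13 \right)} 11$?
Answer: $0$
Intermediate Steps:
$Q{\left(u,H \right)} = 0$
$Q{\left(8,13 \right)} 11 = 0 \cdot 11 = 0$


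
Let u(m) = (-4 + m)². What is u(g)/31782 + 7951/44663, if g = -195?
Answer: 2021398145/1419479466 ≈ 1.4240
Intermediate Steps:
u(g)/31782 + 7951/44663 = (-4 - 195)²/31782 + 7951/44663 = (-199)²*(1/31782) + 7951*(1/44663) = 39601*(1/31782) + 7951/44663 = 39601/31782 + 7951/44663 = 2021398145/1419479466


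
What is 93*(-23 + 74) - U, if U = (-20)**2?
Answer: 4343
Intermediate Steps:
U = 400
93*(-23 + 74) - U = 93*(-23 + 74) - 1*400 = 93*51 - 400 = 4743 - 400 = 4343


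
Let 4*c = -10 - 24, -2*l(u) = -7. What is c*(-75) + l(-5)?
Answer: 641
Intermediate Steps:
l(u) = 7/2 (l(u) = -½*(-7) = 7/2)
c = -17/2 (c = (-10 - 24)/4 = (¼)*(-34) = -17/2 ≈ -8.5000)
c*(-75) + l(-5) = -17/2*(-75) + 7/2 = 1275/2 + 7/2 = 641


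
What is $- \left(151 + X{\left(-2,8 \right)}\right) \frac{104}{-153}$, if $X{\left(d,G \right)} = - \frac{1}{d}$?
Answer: $\frac{5252}{51} \approx 102.98$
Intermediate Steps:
$- \left(151 + X{\left(-2,8 \right)}\right) \frac{104}{-153} = - \left(151 - \frac{1}{-2}\right) \frac{104}{-153} = - \left(151 - - \frac{1}{2}\right) 104 \left(- \frac{1}{153}\right) = - \frac{\left(151 + \frac{1}{2}\right) \left(-104\right)}{153} = - \frac{303 \left(-104\right)}{2 \cdot 153} = \left(-1\right) \left(- \frac{5252}{51}\right) = \frac{5252}{51}$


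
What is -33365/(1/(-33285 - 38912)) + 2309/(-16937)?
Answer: 40798741649676/16937 ≈ 2.4089e+9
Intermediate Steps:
-33365/(1/(-33285 - 38912)) + 2309/(-16937) = -33365/(1/(-72197)) + 2309*(-1/16937) = -33365/(-1/72197) - 2309/16937 = -33365*(-72197) - 2309/16937 = 2408852905 - 2309/16937 = 40798741649676/16937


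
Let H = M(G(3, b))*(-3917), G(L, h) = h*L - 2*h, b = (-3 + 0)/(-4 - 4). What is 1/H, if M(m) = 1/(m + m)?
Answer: -3/15668 ≈ -0.00019147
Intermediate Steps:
b = 3/8 (b = -3/(-8) = -3*(-⅛) = 3/8 ≈ 0.37500)
G(L, h) = -2*h + L*h (G(L, h) = L*h - 2*h = -2*h + L*h)
M(m) = 1/(2*m)
H = -15668/3 (H = (1/(2*((3*(-2 + 3)/8))))*(-3917) = (1/(2*(((3/8)*1))))*(-3917) = (1/(2*(3/8)))*(-3917) = ((½)*(8/3))*(-3917) = (4/3)*(-3917) = -15668/3 ≈ -5222.7)
1/H = 1/(-15668/3) = -3/15668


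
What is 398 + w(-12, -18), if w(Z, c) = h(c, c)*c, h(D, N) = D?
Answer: 722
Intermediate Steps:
w(Z, c) = c**2 (w(Z, c) = c*c = c**2)
398 + w(-12, -18) = 398 + (-18)**2 = 398 + 324 = 722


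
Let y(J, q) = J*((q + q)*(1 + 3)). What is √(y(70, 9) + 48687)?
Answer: √53727 ≈ 231.79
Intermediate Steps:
y(J, q) = 8*J*q (y(J, q) = J*((2*q)*4) = J*(8*q) = 8*J*q)
√(y(70, 9) + 48687) = √(8*70*9 + 48687) = √(5040 + 48687) = √53727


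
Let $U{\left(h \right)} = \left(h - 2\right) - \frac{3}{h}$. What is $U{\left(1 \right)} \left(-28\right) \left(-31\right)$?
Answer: $-3472$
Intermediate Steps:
$U{\left(h \right)} = -2 + h - \frac{3}{h}$ ($U{\left(h \right)} = \left(-2 + h\right) - \frac{3}{h} = -2 + h - \frac{3}{h}$)
$U{\left(1 \right)} \left(-28\right) \left(-31\right) = \left(-2 + 1 - \frac{3}{1}\right) \left(-28\right) \left(-31\right) = \left(-2 + 1 - 3\right) \left(-28\right) \left(-31\right) = \left(-4\right) \left(-28\right) \left(-31\right) = 112 \left(-31\right) = -3472$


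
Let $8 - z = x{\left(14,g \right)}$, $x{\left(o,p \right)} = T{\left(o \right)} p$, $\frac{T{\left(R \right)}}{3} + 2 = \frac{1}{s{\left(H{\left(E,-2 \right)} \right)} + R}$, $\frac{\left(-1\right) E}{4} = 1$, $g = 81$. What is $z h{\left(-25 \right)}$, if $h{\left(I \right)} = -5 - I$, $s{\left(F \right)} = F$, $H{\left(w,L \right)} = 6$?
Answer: $9637$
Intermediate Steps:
$E = -4$ ($E = \left(-4\right) 1 = -4$)
$T{\left(R \right)} = -6 + \frac{3}{6 + R}$
$x{\left(o,p \right)} = \frac{3 p \left(-11 - 2 o\right)}{6 + o}$ ($x{\left(o,p \right)} = \frac{3 \left(-11 - 2 o\right)}{6 + o} p = \frac{3 p \left(-11 - 2 o\right)}{6 + o}$)
$z = \frac{9637}{20}$ ($z = 8 - \left(-3\right) 81 \frac{1}{6 + 14} \left(11 + 2 \cdot 14\right) = 8 - \left(-3\right) 81 \cdot \frac{1}{20} \left(11 + 28\right) = 8 - \left(-3\right) 81 \cdot \frac{1}{20} \cdot 39 = 8 - - \frac{9477}{20} = 8 + \frac{9477}{20} = \frac{9637}{20} \approx 481.85$)
$z h{\left(-25 \right)} = \frac{9637 \left(-5 - -25\right)}{20} = \frac{9637 \left(-5 + 25\right)}{20} = \frac{9637}{20} \cdot 20 = 9637$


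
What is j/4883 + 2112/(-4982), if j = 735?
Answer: -3325563/12163553 ≈ -0.27340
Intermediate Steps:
j/4883 + 2112/(-4982) = 735/4883 + 2112/(-4982) = 735*(1/4883) + 2112*(-1/4982) = 735/4883 - 1056/2491 = -3325563/12163553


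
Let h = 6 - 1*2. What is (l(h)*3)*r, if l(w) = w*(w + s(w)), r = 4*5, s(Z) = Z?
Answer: 1920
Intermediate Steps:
h = 4 (h = 6 - 2 = 4)
r = 20
l(w) = 2*w² (l(w) = w*(w + w) = w*(2*w) = 2*w²)
(l(h)*3)*r = ((2*4²)*3)*20 = ((2*16)*3)*20 = (32*3)*20 = 96*20 = 1920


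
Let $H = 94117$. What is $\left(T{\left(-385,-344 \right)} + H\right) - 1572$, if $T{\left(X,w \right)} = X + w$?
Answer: $91816$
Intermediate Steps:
$\left(T{\left(-385,-344 \right)} + H\right) - 1572 = \left(\left(-385 - 344\right) + 94117\right) - 1572 = \left(-729 + 94117\right) - 1572 = 93388 - 1572 = 91816$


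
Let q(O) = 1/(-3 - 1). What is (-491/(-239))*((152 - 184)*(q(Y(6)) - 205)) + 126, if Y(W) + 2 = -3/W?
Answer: 3255002/239 ≈ 13619.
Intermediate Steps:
Y(W) = -2 - 3/W
q(O) = -¼ (q(O) = 1/(-4) = -¼)
(-491/(-239))*((152 - 184)*(q(Y(6)) - 205)) + 126 = (-491/(-239))*((152 - 184)*(-¼ - 205)) + 126 = (-491*(-1/239))*(-32*(-821/4)) + 126 = (491/239)*6568 + 126 = 3224888/239 + 126 = 3255002/239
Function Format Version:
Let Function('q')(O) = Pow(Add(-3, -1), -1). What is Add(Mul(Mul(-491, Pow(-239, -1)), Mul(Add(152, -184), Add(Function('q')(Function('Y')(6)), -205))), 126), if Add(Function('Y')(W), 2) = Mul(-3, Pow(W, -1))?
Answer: Rational(3255002, 239) ≈ 13619.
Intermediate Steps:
Function('Y')(W) = Add(-2, Mul(-3, Pow(W, -1)))
Function('q')(O) = Rational(-1, 4) (Function('q')(O) = Pow(-4, -1) = Rational(-1, 4))
Add(Mul(Mul(-491, Pow(-239, -1)), Mul(Add(152, -184), Add(Function('q')(Function('Y')(6)), -205))), 126) = Add(Mul(Mul(-491, Pow(-239, -1)), Mul(Add(152, -184), Add(Rational(-1, 4), -205))), 126) = Add(Mul(Mul(-491, Rational(-1, 239)), Mul(-32, Rational(-821, 4))), 126) = Add(Mul(Rational(491, 239), 6568), 126) = Add(Rational(3224888, 239), 126) = Rational(3255002, 239)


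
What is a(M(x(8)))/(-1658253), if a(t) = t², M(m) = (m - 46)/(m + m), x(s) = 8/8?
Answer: -675/2211004 ≈ -0.00030529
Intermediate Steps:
x(s) = 1 (x(s) = 8*(⅛) = 1)
M(m) = (-46 + m)/(2*m) (M(m) = (-46 + m)/((2*m)) = (-46 + m)*(1/(2*m)) = (-46 + m)/(2*m))
a(M(x(8)))/(-1658253) = ((½)*(-46 + 1)/1)²/(-1658253) = ((½)*1*(-45))²*(-1/1658253) = (-45/2)²*(-1/1658253) = (2025/4)*(-1/1658253) = -675/2211004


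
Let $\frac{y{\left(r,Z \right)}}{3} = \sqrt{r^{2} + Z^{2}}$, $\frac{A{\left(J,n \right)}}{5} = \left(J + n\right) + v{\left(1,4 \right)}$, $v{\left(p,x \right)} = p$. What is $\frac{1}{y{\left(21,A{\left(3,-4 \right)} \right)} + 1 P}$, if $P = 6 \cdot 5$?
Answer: $\frac{1}{93} \approx 0.010753$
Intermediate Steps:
$P = 30$
$A{\left(J,n \right)} = 5 + 5 J + 5 n$ ($A{\left(J,n \right)} = 5 \left(\left(J + n\right) + 1\right) = 5 \left(1 + J + n\right) = 5 + 5 J + 5 n$)
$y{\left(r,Z \right)} = 3 \sqrt{Z^{2} + r^{2}}$ ($y{\left(r,Z \right)} = 3 \sqrt{r^{2} + Z^{2}} = 3 \sqrt{Z^{2} + r^{2}}$)
$\frac{1}{y{\left(21,A{\left(3,-4 \right)} \right)} + 1 P} = \frac{1}{3 \sqrt{\left(5 + 5 \cdot 3 + 5 \left(-4\right)\right)^{2} + 21^{2}} + 1 \cdot 30} = \frac{1}{3 \sqrt{\left(5 + 15 - 20\right)^{2} + 441} + 30} = \frac{1}{3 \sqrt{0^{2} + 441} + 30} = \frac{1}{3 \sqrt{0 + 441} + 30} = \frac{1}{3 \sqrt{441} + 30} = \frac{1}{3 \cdot 21 + 30} = \frac{1}{63 + 30} = \frac{1}{93}$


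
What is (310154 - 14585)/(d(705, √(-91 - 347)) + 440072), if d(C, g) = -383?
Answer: 98523/146563 ≈ 0.67222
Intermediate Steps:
(310154 - 14585)/(d(705, √(-91 - 347)) + 440072) = (310154 - 14585)/(-383 + 440072) = 295569/439689 = 295569*(1/439689) = 98523/146563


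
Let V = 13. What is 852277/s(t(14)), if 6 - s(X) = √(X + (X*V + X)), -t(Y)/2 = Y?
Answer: 852277/76 + 852277*I*√105/228 ≈ 11214.0 + 38304.0*I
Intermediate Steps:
t(Y) = -2*Y
s(X) = 6 - √15*√X (s(X) = 6 - √(X + (X*13 + X)) = 6 - √(X + (13*X + X)) = 6 - √(X + 14*X) = 6 - √(15*X) = 6 - √15*√X)
852277/s(t(14)) = 852277/(6 - √15*√(-2*14)) = 852277/(6 - √15*√(-28)) = 852277/(6 - √15*2*I*√7) = 852277/(6 - 2*I*√105)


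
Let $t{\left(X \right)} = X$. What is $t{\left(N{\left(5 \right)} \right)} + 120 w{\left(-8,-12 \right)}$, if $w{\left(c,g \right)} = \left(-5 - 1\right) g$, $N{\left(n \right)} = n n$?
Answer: $8665$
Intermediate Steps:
$N{\left(n \right)} = n^{2}$
$w{\left(c,g \right)} = - 6 g$
$t{\left(N{\left(5 \right)} \right)} + 120 w{\left(-8,-12 \right)} = 5^{2} + 120 \left(\left(-6\right) \left(-12\right)\right) = 25 + 120 \cdot 72 = 25 + 8640 = 8665$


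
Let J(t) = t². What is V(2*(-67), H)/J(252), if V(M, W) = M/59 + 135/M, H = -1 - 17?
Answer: -529/10246176 ≈ -5.1629e-5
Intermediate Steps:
H = -18
V(M, W) = 135/M + M/59 (V(M, W) = M*(1/59) + 135/M = M/59 + 135/M = 135/M + M/59)
V(2*(-67), H)/J(252) = (135/((2*(-67))) + (2*(-67))/59)/(252²) = (135/(-134) + (1/59)*(-134))/63504 = (135*(-1/134) - 134/59)*(1/63504) = (-135/134 - 134/59)*(1/63504) = -25921/7906*1/63504 = -529/10246176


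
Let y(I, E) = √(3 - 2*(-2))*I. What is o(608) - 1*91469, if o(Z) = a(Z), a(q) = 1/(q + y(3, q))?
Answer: -33807033261/369601 - 3*√7/369601 ≈ -91469.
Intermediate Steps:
y(I, E) = I*√7 (y(I, E) = √(3 + 4)*I = √7*I = I*√7)
a(q) = 1/(q + 3*√7)
o(Z) = 1/(Z + 3*√7)
o(608) - 1*91469 = 1/(608 + 3*√7) - 1*91469 = 1/(608 + 3*√7) - 91469 = -91469 + 1/(608 + 3*√7)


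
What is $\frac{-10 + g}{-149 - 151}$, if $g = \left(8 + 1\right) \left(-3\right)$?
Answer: $\frac{37}{300} \approx 0.12333$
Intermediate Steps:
$g = -27$ ($g = 9 \left(-3\right) = -27$)
$\frac{-10 + g}{-149 - 151} = \frac{-10 - 27}{-149 - 151} = - \frac{37}{-300} = \left(-37\right) \left(- \frac{1}{300}\right) = \frac{37}{300}$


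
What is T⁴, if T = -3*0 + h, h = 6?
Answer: 1296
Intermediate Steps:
T = 6 (T = -3*0 + 6 = 0 + 6 = 6)
T⁴ = 6⁴ = 1296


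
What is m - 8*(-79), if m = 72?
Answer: 704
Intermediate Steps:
m - 8*(-79) = 72 - 8*(-79) = 72 + 632 = 704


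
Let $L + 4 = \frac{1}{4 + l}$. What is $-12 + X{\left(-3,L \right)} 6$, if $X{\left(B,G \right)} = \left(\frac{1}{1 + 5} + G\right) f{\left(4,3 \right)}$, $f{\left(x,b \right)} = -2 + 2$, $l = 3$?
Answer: $-12$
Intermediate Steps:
$f{\left(x,b \right)} = 0$
$L = - \frac{27}{7}$ ($L = -4 + \frac{1}{4 + 3} = -4 + \frac{1}{7} = - \frac{27}{7} \approx -3.8571$)
$X{\left(B,G \right)} = 0$ ($X{\left(B,G \right)} = \left(\frac{1}{1 + 5} + G\right) 0 = \left(\frac{1}{6} + G\right) 0 = 0$)
$-12 + X{\left(-3,L \right)} 6 = -12 + 0 \cdot 6 = -12 + 0 = -12$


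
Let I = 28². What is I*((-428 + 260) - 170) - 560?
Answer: -265552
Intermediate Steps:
I = 784
I*((-428 + 260) - 170) - 560 = 784*((-428 + 260) - 170) - 560 = 784*(-168 - 170) - 560 = 784*(-338) - 560 = -264992 - 560 = -265552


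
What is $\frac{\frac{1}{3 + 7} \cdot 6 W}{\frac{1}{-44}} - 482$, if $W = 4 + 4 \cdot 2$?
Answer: $- \frac{3994}{5} \approx -798.8$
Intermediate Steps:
$W = 12$ ($W = 4 + 8 = 12$)
$\frac{\frac{1}{3 + 7} \cdot 6 W}{\frac{1}{-44}} - 482 = \frac{\frac{1}{3 + 7} \cdot 6 \cdot 12}{\frac{1}{-44}} - 482 = \frac{\frac{1}{10} \cdot 6 \cdot 12}{- \frac{1}{44}} - 482 = \frac{1}{10} \cdot 6 \cdot 12 \left(-44\right) - 482 = \frac{3}{5} \cdot 12 \left(-44\right) - 482 = \frac{36}{5} \left(-44\right) - 482 = - \frac{1584}{5} - 482 = - \frac{3994}{5}$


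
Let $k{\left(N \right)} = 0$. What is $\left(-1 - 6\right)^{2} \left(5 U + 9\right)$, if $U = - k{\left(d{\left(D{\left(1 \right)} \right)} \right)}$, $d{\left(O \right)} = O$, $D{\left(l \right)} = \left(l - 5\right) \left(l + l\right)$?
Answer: $441$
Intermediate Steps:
$D{\left(l \right)} = 2 l \left(-5 + l\right)$ ($D{\left(l \right)} = \left(-5 + l\right) 2 l = 2 l \left(-5 + l\right)$)
$U = 0$ ($U = \left(-1\right) 0 = 0$)
$\left(-1 - 6\right)^{2} \left(5 U + 9\right) = \left(-1 - 6\right)^{2} \left(5 \cdot 0 + 9\right) = \left(-7\right)^{2} \left(0 + 9\right) = 49 \cdot 9 = 441$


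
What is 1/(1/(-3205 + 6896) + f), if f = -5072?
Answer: -3691/18720751 ≈ -0.00019716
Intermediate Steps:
1/(1/(-3205 + 6896) + f) = 1/(1/(-3205 + 6896) - 5072) = 1/(1/3691 - 5072) = 1/(-18720751/3691) = -3691/18720751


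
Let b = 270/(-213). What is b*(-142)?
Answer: 180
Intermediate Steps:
b = -90/71 (b = 270*(-1/213) = -90/71 ≈ -1.2676)
b*(-142) = -90/71*(-142) = 180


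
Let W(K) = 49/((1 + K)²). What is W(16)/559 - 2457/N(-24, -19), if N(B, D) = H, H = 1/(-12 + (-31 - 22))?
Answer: 25800502504/161551 ≈ 1.5971e+5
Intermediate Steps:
H = -1/65 (H = 1/(-12 - 53) = 1/(-65) = -1/65 ≈ -0.015385)
W(K) = 49/(1 + K)²
N(B, D) = -1/65
W(16)/559 - 2457/N(-24, -19) = (49/(1 + 16)²)/559 - 2457/(-1/65) = (49/17²)*(1/559) - 2457*(-65) = (49*(1/289))*(1/559) + 159705 = (49/289)*(1/559) + 159705 = 49/161551 + 159705 = 25800502504/161551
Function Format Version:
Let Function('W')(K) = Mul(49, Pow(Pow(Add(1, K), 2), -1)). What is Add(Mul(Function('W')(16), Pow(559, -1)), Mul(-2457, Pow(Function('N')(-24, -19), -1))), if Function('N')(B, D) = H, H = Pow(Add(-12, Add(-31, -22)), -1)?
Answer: Rational(25800502504, 161551) ≈ 1.5971e+5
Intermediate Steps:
H = Rational(-1, 65) (H = Pow(Add(-12, -53), -1) = Pow(-65, -1) = Rational(-1, 65) ≈ -0.015385)
Function('W')(K) = Mul(49, Pow(Add(1, K), -2))
Function('N')(B, D) = Rational(-1, 65)
Add(Mul(Function('W')(16), Pow(559, -1)), Mul(-2457, Pow(Function('N')(-24, -19), -1))) = Add(Mul(Mul(49, Pow(Add(1, 16), -2)), Pow(559, -1)), Mul(-2457, Pow(Rational(-1, 65), -1))) = Add(Mul(Mul(49, Pow(17, -2)), Rational(1, 559)), Mul(-2457, -65)) = Add(Mul(Mul(49, Rational(1, 289)), Rational(1, 559)), 159705) = Add(Mul(Rational(49, 289), Rational(1, 559)), 159705) = Add(Rational(49, 161551), 159705) = Rational(25800502504, 161551)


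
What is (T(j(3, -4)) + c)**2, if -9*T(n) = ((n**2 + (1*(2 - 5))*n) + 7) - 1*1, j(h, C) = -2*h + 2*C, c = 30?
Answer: 676/81 ≈ 8.3457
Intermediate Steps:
T(n) = -2/3 - n**2/9 + n/3 (T(n) = -(((n**2 + (1*(2 - 5))*n) + 7) - 1*1)/9 = -(((n**2 + (1*(-3))*n) + 7) - 1)/9 = -(((n**2 - 3*n) + 7) - 1)/9 = -((7 + n**2 - 3*n) - 1)/9 = -(6 + n**2 - 3*n)/9 = -2/3 - n**2/9 + n/3)
(T(j(3, -4)) + c)**2 = ((-2/3 - (-2*3 + 2*(-4))**2/9 + (-2*3 + 2*(-4))/3) + 30)**2 = ((-2/3 - (-6 - 8)**2/9 + (-6 - 8)/3) + 30)**2 = ((-2/3 - 1/9*(-14)**2 + (1/3)*(-14)) + 30)**2 = ((-2/3 - 1/9*196 - 14/3) + 30)**2 = ((-2/3 - 196/9 - 14/3) + 30)**2 = (-244/9 + 30)**2 = (26/9)**2 = 676/81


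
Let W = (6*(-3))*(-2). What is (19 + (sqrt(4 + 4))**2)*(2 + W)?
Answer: 1026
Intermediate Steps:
W = 36 (W = -18*(-2) = 36)
(19 + (sqrt(4 + 4))**2)*(2 + W) = (19 + (sqrt(4 + 4))**2)*(2 + 36) = (19 + (sqrt(8))**2)*38 = (19 + (2*sqrt(2))**2)*38 = (19 + 8)*38 = 27*38 = 1026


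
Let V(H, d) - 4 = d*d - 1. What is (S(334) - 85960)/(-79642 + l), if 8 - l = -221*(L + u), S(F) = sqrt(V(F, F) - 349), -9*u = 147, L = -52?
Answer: 36840/40601 - 3*sqrt(111210)/284207 ≈ 0.90385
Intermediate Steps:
V(H, d) = 3 + d**2 (V(H, d) = 4 + (d*d - 1) = 4 + (d**2 - 1) = 4 + (-1 + d**2) = 3 + d**2)
u = -49/3 (u = -1/9*147 = -49/3 ≈ -16.333)
S(F) = sqrt(-346 + F**2) (S(F) = sqrt((3 + F**2) - 349) = sqrt(-346 + F**2))
l = -45281/3 (l = 8 - (-221)*(-52 - 49/3) = 8 - (-221)*(-205)/3 = 8 - 1*45305/3 = 8 - 45305/3 = -45281/3 ≈ -15094.)
(S(334) - 85960)/(-79642 + l) = (sqrt(-346 + 334**2) - 85960)/(-79642 - 45281/3) = (sqrt(-346 + 111556) - 85960)/(-284207/3) = (sqrt(111210) - 85960)*(-3/284207) = (-85960 + sqrt(111210))*(-3/284207) = 36840/40601 - 3*sqrt(111210)/284207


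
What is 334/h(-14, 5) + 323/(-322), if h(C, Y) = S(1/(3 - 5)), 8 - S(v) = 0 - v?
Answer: 210251/4830 ≈ 43.530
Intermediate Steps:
S(v) = 8 + v (S(v) = 8 - (0 - v) = 8 - (-1)*v = 8 + v)
h(C, Y) = 15/2 (h(C, Y) = 8 + 1/(3 - 5) = 8 + 1/(-2) = 8 - ½ = 15/2)
334/h(-14, 5) + 323/(-322) = 334/(15/2) + 323/(-322) = 334*(2/15) + 323*(-1/322) = 668/15 - 323/322 = 210251/4830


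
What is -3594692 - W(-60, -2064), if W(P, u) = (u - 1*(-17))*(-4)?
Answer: -3602880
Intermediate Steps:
W(P, u) = -68 - 4*u (W(P, u) = (u + 17)*(-4) = (17 + u)*(-4) = -68 - 4*u)
-3594692 - W(-60, -2064) = -3594692 - (-68 - 4*(-2064)) = -3594692 - (-68 + 8256) = -3594692 - 1*8188 = -3594692 - 8188 = -3602880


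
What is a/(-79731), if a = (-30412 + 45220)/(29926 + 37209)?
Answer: -4936/1784246895 ≈ -2.7664e-6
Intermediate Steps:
a = 14808/67135 ≈ 0.22057
a/(-79731) = (14808/67135)/(-79731) = (14808/67135)*(-1/79731) = -4936/1784246895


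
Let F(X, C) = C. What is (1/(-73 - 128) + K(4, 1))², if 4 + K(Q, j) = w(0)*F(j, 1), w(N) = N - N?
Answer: 648025/40401 ≈ 16.040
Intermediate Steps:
w(N) = 0
K(Q, j) = -4 (K(Q, j) = -4 + 0*1 = -4 + 0 = -4)
(1/(-73 - 128) + K(4, 1))² = (1/(-73 - 128) - 4)² = (1/(-201) - 4)² = (-1/201 - 4)² = (-805/201)² = 648025/40401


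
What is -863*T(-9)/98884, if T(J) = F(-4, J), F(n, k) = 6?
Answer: -2589/49442 ≈ -0.052364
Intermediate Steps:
T(J) = 6
-863*T(-9)/98884 = -863*6/98884 = -5178*1/98884 = -2589/49442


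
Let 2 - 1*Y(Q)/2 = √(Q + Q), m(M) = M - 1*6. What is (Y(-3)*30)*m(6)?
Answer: 0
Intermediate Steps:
m(M) = -6 + M (m(M) = M - 6 = -6 + M)
Y(Q) = 4 - 2*√2*√Q (Y(Q) = 4 - 2*√(Q + Q) = 4 - 2*√2*√Q)
(Y(-3)*30)*m(6) = ((4 - 2*√2*√(-3))*30)*(-6 + 6) = ((4 - 2*√2*I*√3)*30)*0 = ((4 - 2*I*√6)*30)*0 = (120 - 60*I*√6)*0 = 0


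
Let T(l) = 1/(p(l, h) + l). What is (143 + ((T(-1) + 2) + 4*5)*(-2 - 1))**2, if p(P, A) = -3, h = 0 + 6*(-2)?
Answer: 96721/16 ≈ 6045.1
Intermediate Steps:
h = -12 (h = 0 - 12 = -12)
T(l) = 1/(-3 + l)
(143 + ((T(-1) + 2) + 4*5)*(-2 - 1))**2 = (143 + ((1/(-3 - 1) + 2) + 4*5)*(-2 - 1))**2 = (143 + ((1/(-4) + 2) + 20)*(-3))**2 = (143 + ((-1/4 + 2) + 20)*(-3))**2 = (143 + (7/4 + 20)*(-3))**2 = (143 + (87/4)*(-3))**2 = (143 - 261/4)**2 = (311/4)**2 = 96721/16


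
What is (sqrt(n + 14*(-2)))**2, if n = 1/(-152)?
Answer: -4257/152 ≈ -28.007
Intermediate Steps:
n = -1/152 ≈ -0.0065789
(sqrt(n + 14*(-2)))**2 = (sqrt(-1/152 + 14*(-2)))**2 = (sqrt(-1/152 - 28))**2 = (sqrt(-4257/152))**2 = (3*I*sqrt(17974)/76)**2 = -4257/152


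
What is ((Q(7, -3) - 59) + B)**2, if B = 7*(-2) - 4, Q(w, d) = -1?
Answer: 6084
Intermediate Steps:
B = -18 (B = -14 - 4 = -18)
((Q(7, -3) - 59) + B)**2 = ((-1 - 59) - 18)**2 = (-60 - 18)**2 = (-78)**2 = 6084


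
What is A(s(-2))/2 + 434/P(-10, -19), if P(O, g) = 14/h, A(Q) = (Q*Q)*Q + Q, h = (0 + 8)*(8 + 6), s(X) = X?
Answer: 3467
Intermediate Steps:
h = 112 (h = 8*14 = 112)
A(Q) = Q + Q³ (A(Q) = Q²*Q + Q = Q³ + Q = Q + Q³)
P(O, g) = ⅛ (P(O, g) = 14/112 = 14*(1/112) = ⅛)
A(s(-2))/2 + 434/P(-10, -19) = (-2 + (-2)³)/2 + 434/(⅛) = (-2 - 8)*(½) + 434*8 = -10*½ + 3472 = -5 + 3472 = 3467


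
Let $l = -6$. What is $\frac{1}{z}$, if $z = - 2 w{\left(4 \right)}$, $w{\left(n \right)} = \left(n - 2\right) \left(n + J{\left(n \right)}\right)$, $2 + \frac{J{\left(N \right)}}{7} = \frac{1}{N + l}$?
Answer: $\frac{1}{54} \approx 0.018519$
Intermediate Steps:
$J{\left(N \right)} = -14 + \frac{7}{-6 + N}$ ($J{\left(N \right)} = -14 + \frac{7}{N - 6} = -14 + \frac{7}{-6 + N}$)
$w{\left(n \right)} = \left(-2 + n\right) \left(n + \frac{7 \left(13 - 2 n\right)}{-6 + n}\right)$ ($w{\left(n \right)} = \left(n - 2\right) \left(n + \frac{7 \left(13 - 2 n\right)}{-6 + n}\right) = \left(-2 + n\right) \left(n + \frac{7 \left(13 - 2 n\right)}{-6 + n}\right)$)
$z = 54$ ($z = - 2 \frac{-182 + 4^{3} - 22 \cdot 4^{2} + 131 \cdot 4}{-6 + 4} = - 2 \frac{-182 + 64 - 352 + 524}{-2} = - 2 \left(- \frac{-182 + 64 - 352 + 524}{2}\right) = - 2 \left(\left(- \frac{1}{2}\right) 54\right) = \left(-2\right) \left(-27\right) = 54$)
$\frac{1}{z} = \frac{1}{54}$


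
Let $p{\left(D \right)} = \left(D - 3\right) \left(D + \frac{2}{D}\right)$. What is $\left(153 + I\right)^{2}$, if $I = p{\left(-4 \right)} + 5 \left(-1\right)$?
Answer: $\frac{128881}{4} \approx 32220.0$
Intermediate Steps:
$p{\left(D \right)} = \left(-3 + D\right) \left(D + \frac{2}{D}\right)$
$I = \frac{53}{2}$ ($I = \left(2 + \left(-4\right)^{2} - \frac{6}{-4} - -12\right) + 5 \left(-1\right) = \left(2 + 16 - - \frac{3}{2} + 12\right) - 5 = \left(2 + 16 + \frac{3}{2} + 12\right) - 5 = \frac{63}{2} - 5 = \frac{53}{2} \approx 26.5$)
$\left(153 + I\right)^{2} = \left(153 + \frac{53}{2}\right)^{2} = \left(\frac{359}{2}\right)^{2} = \frac{128881}{4}$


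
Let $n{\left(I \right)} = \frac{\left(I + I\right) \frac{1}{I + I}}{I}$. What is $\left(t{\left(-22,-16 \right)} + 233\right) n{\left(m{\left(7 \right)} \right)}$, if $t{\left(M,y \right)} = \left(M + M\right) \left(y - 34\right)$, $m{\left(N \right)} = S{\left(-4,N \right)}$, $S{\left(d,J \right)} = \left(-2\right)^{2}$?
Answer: $\frac{2433}{4} \approx 608.25$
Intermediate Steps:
$S{\left(d,J \right)} = 4$
$m{\left(N \right)} = 4$
$n{\left(I \right)} = \frac{1}{I}$ ($n{\left(I \right)} = \frac{2 I \frac{1}{2 I}}{I} = 1 \frac{1}{I} = \frac{1}{I}$)
$t{\left(M,y \right)} = 2 M \left(-34 + y\right)$
$\left(t{\left(-22,-16 \right)} + 233\right) n{\left(m{\left(7 \right)} \right)} = \frac{2 \left(-22\right) \left(-34 - 16\right) + 233}{4} = \left(2 \left(-22\right) \left(-50\right) + 233\right) \frac{1}{4} = \left(2200 + 233\right) \frac{1}{4} = 2433 \cdot \frac{1}{4} = \frac{2433}{4}$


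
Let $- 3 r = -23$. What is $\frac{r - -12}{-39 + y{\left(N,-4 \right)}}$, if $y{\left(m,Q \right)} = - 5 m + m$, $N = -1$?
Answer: $- \frac{59}{105} \approx -0.5619$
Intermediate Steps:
$r = \frac{23}{3}$ ($r = \left(- \frac{1}{3}\right) \left(-23\right) = \frac{23}{3} \approx 7.6667$)
$y{\left(m,Q \right)} = - 4 m$
$\frac{r - -12}{-39 + y{\left(N,-4 \right)}} = \frac{\frac{23}{3} - -12}{-39 - -4} = \frac{\frac{23}{3} + 12}{-39 + 4} = \frac{59}{3 \left(-35\right)} = \frac{59}{3} \left(- \frac{1}{35}\right) = - \frac{59}{105}$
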